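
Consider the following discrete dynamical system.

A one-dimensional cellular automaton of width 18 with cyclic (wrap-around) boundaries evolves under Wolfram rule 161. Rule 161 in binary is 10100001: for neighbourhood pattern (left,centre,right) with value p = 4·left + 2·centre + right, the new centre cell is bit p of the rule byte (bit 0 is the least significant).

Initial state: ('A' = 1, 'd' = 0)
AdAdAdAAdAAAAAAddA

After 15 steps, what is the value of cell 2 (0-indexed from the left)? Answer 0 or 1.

step 0: AdAdAdAAdAAAAAAddA
step 1: dAdAdAddAdAAAAdddd
step 2: ddAdAddddAdAAddAAA
step 3: dddAddAAddAdddddAd
step 4: AAddddddddddAAAddd
step 5: dddAAAAAAAAddAddAd
step 6: AAddAAAAAAdddddddd
step 7: dddddAAAAddAAAAAAd
step 8: AAAAddAAddddAAAAdd
step 9: dAAddddddAAddAAddd
step 10: ddddAAAAddddddddAA
step 11: dAAddAAddAAAAAAddd
step 12: ddddddddddAAAAddAA
step 13: dAAAAAAAAddAAddddd
step 14: ddAAAAAAddddddAAAA
step 15: dddAAAAddAAAAddAAd

0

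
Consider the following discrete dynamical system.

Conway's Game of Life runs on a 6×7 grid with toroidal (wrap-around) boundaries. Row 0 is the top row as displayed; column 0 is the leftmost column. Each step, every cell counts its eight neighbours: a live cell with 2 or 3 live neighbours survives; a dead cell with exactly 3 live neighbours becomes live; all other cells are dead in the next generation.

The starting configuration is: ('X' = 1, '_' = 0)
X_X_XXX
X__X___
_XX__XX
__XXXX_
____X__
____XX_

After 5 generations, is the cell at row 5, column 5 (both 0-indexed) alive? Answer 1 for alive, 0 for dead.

gen 0: X_X_XXX
X__X___
_XX__XX
__XXXX_
____X__
____XX_
gen 1: XX_____
___X___
XX___XX
_XX___X
_______
_______
gen 2: _______
__X____
_X___XX
_XX__XX
_______
_______
gen 3: _______
_______
_X___XX
_XX__XX
_______
_______
gen 4: _______
_______
_XX__XX
_XX__XX
_______
_______
gen 5: _______
_______
_XX__XX
_XX__XX
_______
_______

0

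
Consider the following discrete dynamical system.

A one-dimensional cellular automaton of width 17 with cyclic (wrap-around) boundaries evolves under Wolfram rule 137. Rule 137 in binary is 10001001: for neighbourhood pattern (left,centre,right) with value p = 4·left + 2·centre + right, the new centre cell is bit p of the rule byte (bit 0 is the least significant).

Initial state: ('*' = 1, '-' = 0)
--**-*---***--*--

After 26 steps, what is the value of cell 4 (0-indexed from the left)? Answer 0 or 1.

gen 0: --**-*---***--*--
gen 1: *-*----*-**-----*
gen 2: ----**---*--***-*
gen 3: -**-*--*----**---
gen 4: -*-------**-*--**
gen 5: ---*****-*-----*-
gen 6: **-****----***---
gen 7: *--***--**-**--*-
gen 8: ---**---*--*-----
gen 9: **-*--*------****
gen 10: *-------****-****
gen 11: --*****-***--****
gen 12: --****--**---***-
gen 13: *-***---*--*-**--
gen 14: --**--*------*---
gen 15: *-*-----****---**
gen 16: ----***-***--*-**
gen 17: -**-**--**-----*-
gen 18: -*--*---*--***---
gen 19: ------*----**--**
gen 20: -****---**-*---*-
gen 21: -***--*-*----*---
gen 22: -**-------**---**
gen 23: -*--*****-*--*-*-
gen 24: ----****---------
gen 25: ***-***--********
gen 26: **--**---********

1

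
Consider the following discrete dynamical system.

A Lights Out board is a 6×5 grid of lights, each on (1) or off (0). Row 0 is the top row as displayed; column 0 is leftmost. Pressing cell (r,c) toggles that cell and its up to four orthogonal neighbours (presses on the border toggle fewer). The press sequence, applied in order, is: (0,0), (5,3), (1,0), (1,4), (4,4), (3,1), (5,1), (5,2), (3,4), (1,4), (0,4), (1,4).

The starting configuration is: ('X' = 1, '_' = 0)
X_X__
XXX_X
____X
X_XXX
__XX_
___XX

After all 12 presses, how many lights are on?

18

gen 0: X_X__
XXX_X
____X
X_XXX
__XX_
___XX
gen 1: _XX__
_XX_X
____X
X_XXX
__XX_
___XX
gen 2: _XX__
_XX_X
____X
X_XXX
__X__
__X__
gen 3: XXX__
X_X_X
X___X
X_XXX
__X__
__X__
gen 4: XXX_X
X_XX_
X____
X_XXX
__X__
__X__
gen 5: XXX_X
X_XX_
X____
X_XX_
__XXX
__X_X
gen 6: XXX_X
X_XX_
XX___
_X_X_
_XXXX
__X_X
gen 7: XXX_X
X_XX_
XX___
_X_X_
__XXX
XX__X
gen 8: XXX_X
X_XX_
XX___
_X_X_
___XX
X_XXX
gen 9: XXX_X
X_XX_
XX__X
_X__X
___X_
X_XXX
gen 10: XXX__
X_X_X
XX___
_X__X
___X_
X_XXX
gen 11: XXXXX
X_X__
XX___
_X__X
___X_
X_XXX
gen 12: XXXX_
X_XXX
XX__X
_X__X
___X_
X_XXX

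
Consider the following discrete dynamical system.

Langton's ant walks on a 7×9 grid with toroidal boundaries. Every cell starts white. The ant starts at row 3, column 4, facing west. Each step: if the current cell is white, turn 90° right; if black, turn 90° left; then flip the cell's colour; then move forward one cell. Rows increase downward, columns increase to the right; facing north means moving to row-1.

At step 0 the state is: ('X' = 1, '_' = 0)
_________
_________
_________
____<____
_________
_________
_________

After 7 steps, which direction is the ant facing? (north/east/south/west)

north

k=0  _________
_________
_________
____<____
_________
_________
_________
k=1  _________
_________
____^____
____X____
_________
_________
_________
k=2  _________
_________
____X>___
____X____
_________
_________
_________
k=3  _________
_________
____XX___
____Xv___
_________
_________
_________
k=4  _________
_________
____XX___
____<X___
_________
_________
_________
k=5  _________
_________
____XX___
_____X___
____v____
_________
_________
k=6  _________
_________
____XX___
_____X___
___<X____
_________
_________
k=7  _________
_________
____XX___
___^_X___
___XX____
_________
_________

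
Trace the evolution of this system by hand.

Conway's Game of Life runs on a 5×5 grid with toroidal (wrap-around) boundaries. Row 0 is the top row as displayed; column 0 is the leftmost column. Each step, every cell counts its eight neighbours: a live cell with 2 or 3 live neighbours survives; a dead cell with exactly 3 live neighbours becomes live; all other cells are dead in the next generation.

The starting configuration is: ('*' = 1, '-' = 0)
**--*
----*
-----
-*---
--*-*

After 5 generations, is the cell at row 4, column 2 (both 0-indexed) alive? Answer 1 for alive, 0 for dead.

gen 0: **--*
----*
-----
-*---
--*-*
gen 1: -*--*
----*
-----
-----
--***
gen 2: --*-*
*----
-----
---*-
*-***
gen 3: --*--
-----
-----
--**-
***--
gen 4: --*--
-----
-----
--**-
-----
gen 5: -----
-----
-----
-----
--**-

1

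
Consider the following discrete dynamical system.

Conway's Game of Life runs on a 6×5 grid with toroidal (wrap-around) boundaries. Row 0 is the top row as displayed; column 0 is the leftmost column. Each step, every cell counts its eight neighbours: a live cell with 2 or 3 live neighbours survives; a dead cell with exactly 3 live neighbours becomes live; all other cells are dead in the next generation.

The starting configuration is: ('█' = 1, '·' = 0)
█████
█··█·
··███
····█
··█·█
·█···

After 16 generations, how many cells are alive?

2

0) █████
█··█·
··███
····█
··█·█
·█···
1) ···█·
·····
█·█··
█·█·█
█··█·
·····
2) ·····
·····
█··██
█·█··
██·█·
····█
3) ·····
····█
██·██
··█··
████·
█···█
4) █···█
···██
█████
·····
█·██·
█·███
5) ·██··
·····
███··
·····
█·█··
··█··
6) ·██··
█····
·█···
█·█··
·█···
··██·
7) ·███·
█·█··
██···
█·█··
·█·█·
···█·
8) ·█·██
█··██
█·█·█
█·█·█
·█·██
·█·██
9) ·█···
·····
··█··
··█··
·█···
·█···
10) ·····
·····
·····
·██··
·██··
███··
11) ·█···
·····
·····
·██··
···█·
█·█··
12) ·█···
·····
·····
··█··
···█·
·██··
13) ·██··
·····
·····
·····
·█·█·
·██··
14) ·██··
·····
·····
·····
·█···
█··█·
15) ·██··
·····
·····
·····
·····
█····
16) ·█···
·····
·····
·····
·····
·█···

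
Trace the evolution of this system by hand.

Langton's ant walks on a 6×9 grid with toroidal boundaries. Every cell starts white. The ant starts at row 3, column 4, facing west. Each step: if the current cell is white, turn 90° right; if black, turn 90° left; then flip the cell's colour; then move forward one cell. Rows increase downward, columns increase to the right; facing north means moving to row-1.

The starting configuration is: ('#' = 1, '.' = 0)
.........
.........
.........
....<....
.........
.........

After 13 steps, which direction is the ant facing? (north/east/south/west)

[0] .........
.........
.........
....<....
.........
.........
[1] .........
.........
....^....
....#....
.........
.........
[2] .........
.........
....#>...
....#....
.........
.........
[3] .........
.........
....##...
....#v...
.........
.........
[4] .........
.........
....##...
....<#...
.........
.........
[5] .........
.........
....##...
.....#...
....v....
.........
[6] .........
.........
....##...
.....#...
...<#....
.........
[7] .........
.........
....##...
...^.#...
...##....
.........
[8] .........
.........
....##...
...#>#...
...##....
.........
[9] .........
.........
....##...
...###...
...#v....
.........
[10] .........
.........
....##...
...###...
...#.>...
.........
[11] .........
.........
....##...
...###...
...#.#...
.....v...
[12] .........
.........
....##...
...###...
...#.#...
....<#...
[13] .........
.........
....##...
...###...
...#^#...
....##...

north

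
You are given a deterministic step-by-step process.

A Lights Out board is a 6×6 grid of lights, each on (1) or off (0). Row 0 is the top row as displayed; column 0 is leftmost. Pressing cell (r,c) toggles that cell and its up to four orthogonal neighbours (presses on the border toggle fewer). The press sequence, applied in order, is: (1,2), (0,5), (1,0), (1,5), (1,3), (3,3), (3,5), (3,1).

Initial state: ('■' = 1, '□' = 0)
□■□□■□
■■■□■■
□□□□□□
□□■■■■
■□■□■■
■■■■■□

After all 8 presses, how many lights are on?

25

step 0: □■□□■□
■■■□■■
□□□□□□
□□■■■■
■□■□■■
■■■■■□
step 1: □■■□■□
■□□■■■
□□■□□□
□□■■■■
■□■□■■
■■■■■□
step 2: □■■□□■
■□□■■□
□□■□□□
□□■■■■
■□■□■■
■■■■■□
step 3: ■■■□□■
□■□■■□
■□■□□□
□□■■■■
■□■□■■
■■■■■□
step 4: ■■■□□□
□■□■□■
■□■□□■
□□■■■■
■□■□■■
■■■■■□
step 5: ■■■■□□
□■■□■■
■□■■□■
□□■■■■
■□■□■■
■■■■■□
step 6: ■■■■□□
□■■□■■
■□■□□■
□□□□□■
■□■■■■
■■■■■□
step 7: ■■■■□□
□■■□■■
■□■□□□
□□□□■□
■□■■■□
■■■■■□
step 8: ■■■■□□
□■■□■■
■■■□□□
■■■□■□
■■■■■□
■■■■■□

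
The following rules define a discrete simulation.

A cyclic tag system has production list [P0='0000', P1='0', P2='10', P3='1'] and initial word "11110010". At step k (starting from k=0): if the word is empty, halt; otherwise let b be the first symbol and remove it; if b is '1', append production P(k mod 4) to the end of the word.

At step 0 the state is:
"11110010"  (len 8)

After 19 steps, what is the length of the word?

5

[0] "11110010"  (len 8)
[1] "11100100000"  (len 11)
[2] "11001000000"  (len 11)
[3] "100100000010"  (len 12)
[4] "001000000101"  (len 12)
[5] "01000000101"  (len 11)
[6] "1000000101"  (len 10)
[7] "00000010110"  (len 11)
[8] "0000010110"  (len 10)
[9] "000010110"  (len 9)
[10] "00010110"  (len 8)
[11] "0010110"  (len 7)
[12] "010110"  (len 6)
[13] "10110"  (len 5)
[14] "01100"  (len 5)
[15] "1100"  (len 4)
[16] "1001"  (len 4)
[17] "0010000"  (len 7)
[18] "010000"  (len 6)
[19] "10000"  (len 5)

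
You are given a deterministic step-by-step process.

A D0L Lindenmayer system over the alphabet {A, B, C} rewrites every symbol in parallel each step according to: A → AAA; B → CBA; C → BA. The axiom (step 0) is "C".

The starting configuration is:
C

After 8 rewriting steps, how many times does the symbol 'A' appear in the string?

3912

k=0  C
k=1  BA
k=2  CBAAAA
k=3  BACBAAAAAAAAAAAAA
k=4  CBAAAABACBAAAAAAAAAAAAAAAAAAAAAAAAAAAAAAAAAAAAAAAA
k=5  BACBAAAAAAAAAAAAACBAAAABACBAAAAAAAAAAAAAAAAAAAAAAAAAAAAAAA…AAAAAAAAAAAAAAAAAAAAAAAAAAAAAAAAAAAAAAAAAAAAAAAAAAAAAAAAAA  (len 148)
k=6  CBAAAABACBAAAAAAAAAAAAAAAAAAAAAAAAAAAAAAAAAAAAAAAABACBAAAA…AAAAAAAAAAAAAAAAAAAAAAAAAAAAAAAAAAAAAAAAAAAAAAAAAAAAAAAAAA  (len 441)
k=7  BACBAAAAAAAAAAAAACBAAAABACBAAAAAAAAAAAAAAAAAAAAAAAAAAAAAAA…AAAAAAAAAAAAAAAAAAAAAAAAAAAAAAAAAAAAAAAAAAAAAAAAAAAAAAAAAA  (len 1318)
k=8  CBAAAABACBAAAAAAAAAAAAAAAAAAAAAAAAAAAAAAAAAAAAAAAABACBAAAA…AAAAAAAAAAAAAAAAAAAAAAAAAAAAAAAAAAAAAAAAAAAAAAAAAAAAAAAAAA  (len 3946)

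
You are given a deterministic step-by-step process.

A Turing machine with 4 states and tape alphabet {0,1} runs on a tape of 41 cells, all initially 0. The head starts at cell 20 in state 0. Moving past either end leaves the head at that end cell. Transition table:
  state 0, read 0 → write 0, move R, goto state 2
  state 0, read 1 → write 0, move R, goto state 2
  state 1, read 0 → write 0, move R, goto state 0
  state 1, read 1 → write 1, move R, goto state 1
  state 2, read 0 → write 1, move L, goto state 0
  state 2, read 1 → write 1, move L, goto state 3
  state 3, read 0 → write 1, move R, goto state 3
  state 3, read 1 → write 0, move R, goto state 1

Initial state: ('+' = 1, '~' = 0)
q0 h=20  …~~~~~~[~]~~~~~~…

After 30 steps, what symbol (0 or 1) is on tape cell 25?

gen 0: q0 h=20  …~~~~~~[~]~~~~~~…
gen 1: q2 h=21  …~~~~~~[~]~~~~~~…
gen 2: q0 h=20  …~~~~~~[~]+~~~~~…
gen 3: q2 h=21  …~~~~~~[+]~~~~~~…
gen 4: q3 h=20  …~~~~~~[~]+~~~~~…
gen 5: q3 h=21  …~~~~~+[+]~~~~~~…
gen 6: q1 h=22  …~~~~+~[~]~~~~~~…
gen 7: q0 h=23  …~~~+~~[~]~~~~~~…
gen 8: q2 h=24  …~~+~~~[~]~~~~~~…
gen 9: q0 h=23  …~~~+~~[~]+~~~~~…
gen 10: q2 h=24  …~~+~~~[+]~~~~~~…
gen 11: q3 h=23  …~~~+~~[~]+~~~~~…
gen 12: q3 h=24  …~~+~~+[+]~~~~~~…
gen 13: q1 h=25  …~+~~+~[~]~~~~~~…
gen 14: q0 h=26  …+~~+~~[~]~~~~~~…
gen 15: q2 h=27  …~~+~~~[~]~~~~~~…
gen 16: q0 h=26  …+~~+~~[~]+~~~~~…
gen 17: q2 h=27  …~~+~~~[+]~~~~~~…
gen 18: q3 h=26  …+~~+~~[~]+~~~~~…
gen 19: q3 h=27  …~~+~~+[+]~~~~~~…
gen 20: q1 h=28  …~+~~+~[~]~~~~~~…
gen 21: q0 h=29  …+~~+~~[~]~~~~~~…
gen 22: q2 h=30  …~~+~~~[~]~~~~~~…
gen 23: q0 h=29  …+~~+~~[~]+~~~~~…
gen 24: q2 h=30  …~~+~~~[+]~~~~~~…
gen 25: q3 h=29  …+~~+~~[~]+~~~~~…
gen 26: q3 h=30  …~~+~~+[+]~~~~~~…
gen 27: q1 h=31  …~+~~+~[~]~~~~~~…
gen 28: q0 h=32  …+~~+~~[~]~~~~~~…
gen 29: q2 h=33  …~~+~~~[~]~~~~~~…
gen 30: q0 h=32  …+~~+~~[~]+~~~~~…

0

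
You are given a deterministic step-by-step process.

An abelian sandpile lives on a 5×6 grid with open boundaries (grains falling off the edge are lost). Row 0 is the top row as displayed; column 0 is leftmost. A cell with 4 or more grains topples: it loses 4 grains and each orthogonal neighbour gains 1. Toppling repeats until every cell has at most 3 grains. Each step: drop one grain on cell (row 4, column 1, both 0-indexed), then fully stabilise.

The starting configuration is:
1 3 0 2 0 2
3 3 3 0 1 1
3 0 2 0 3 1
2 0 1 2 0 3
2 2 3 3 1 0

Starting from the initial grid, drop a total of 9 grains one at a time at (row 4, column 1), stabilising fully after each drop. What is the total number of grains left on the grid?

49

step 0: 1 3 0 2 0 2
3 3 3 0 1 1
3 0 2 0 3 1
2 0 1 2 0 3
2 2 3 3 1 0
step 1: 1 3 0 2 0 2
3 3 3 0 1 1
3 0 2 0 3 1
2 0 1 2 0 3
2 3 3 3 1 0
step 2: 1 3 0 2 0 2
3 3 3 0 1 1
3 0 2 0 3 1
2 1 2 3 0 3
3 1 1 0 2 0
step 3: 1 3 0 2 0 2
3 3 3 0 1 1
3 0 2 0 3 1
2 1 2 3 0 3
3 2 1 0 2 0
step 4: 1 3 0 2 0 2
3 3 3 0 1 1
3 0 2 0 3 1
2 1 2 3 0 3
3 3 1 0 2 0
step 5: 1 3 0 2 0 2
3 3 3 0 1 1
3 0 2 0 3 1
3 2 2 3 0 3
0 1 2 0 2 0
step 6: 1 3 0 2 0 2
3 3 3 0 1 1
3 0 2 0 3 1
3 2 2 3 0 3
0 2 2 0 2 0
step 7: 1 3 0 2 0 2
3 3 3 0 1 1
3 0 2 0 3 1
3 2 2 3 0 3
0 3 2 0 2 0
step 8: 1 3 0 2 0 2
3 3 3 0 1 1
3 0 2 0 3 1
3 3 2 3 0 3
1 0 3 0 2 0
step 9: 1 3 0 2 0 2
3 3 3 0 1 1
3 0 2 0 3 1
3 3 2 3 0 3
1 1 3 0 2 0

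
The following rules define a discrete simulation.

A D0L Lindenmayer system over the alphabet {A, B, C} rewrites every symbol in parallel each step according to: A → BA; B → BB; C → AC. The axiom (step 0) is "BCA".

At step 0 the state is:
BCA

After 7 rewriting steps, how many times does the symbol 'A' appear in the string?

8

t=0: BCA
t=1: BBACBA
t=2: BBBBBAACBBBA
t=3: BBBBBBBBBBBABAACBBBBBBBA
t=4: BBBBBBBBBBBBBBBBBBBBBBBABBBABAACBBBBBBBBBBBBBBBA
t=5: BBBBBBBBBBBBBBBBBBBBBBBBBBBBBBBBBBBBBBBBBBBBBBBABBBBBBBABBBABAACBBBBBBBBBBBBBBBBBBBBBBBBBBBBBBBA
t=6: BBBBBBBBBBBBBBBBBBBBBBBBBBBBBBBBBBBBBBBBBBBBBBBBBBBBBBBBBB…BBBBBBBBBBBBBBBBBBBBBBBBBBBBBBBBBBBBBBBBBBBBBBBBBBBBBBBBBA  (len 192)
t=7: BBBBBBBBBBBBBBBBBBBBBBBBBBBBBBBBBBBBBBBBBBBBBBBBBBBBBBBBBB…BBBBBBBBBBBBBBBBBBBBBBBBBBBBBBBBBBBBBBBBBBBBBBBBBBBBBBBBBA  (len 384)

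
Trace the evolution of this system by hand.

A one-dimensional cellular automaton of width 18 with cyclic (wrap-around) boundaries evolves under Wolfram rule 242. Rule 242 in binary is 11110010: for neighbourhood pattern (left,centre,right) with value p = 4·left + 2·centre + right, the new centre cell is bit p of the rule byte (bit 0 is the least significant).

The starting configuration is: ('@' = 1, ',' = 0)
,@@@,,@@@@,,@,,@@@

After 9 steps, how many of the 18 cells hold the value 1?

k=0  ,@@@,,@@@@,,@,,@@@
k=1  @,@@@@,@@@@@,@@,@@
k=2  @@,@@@@,@@@@@,@@,@
k=3  @@@,@@@@,@@@@@,@@,
k=4  ,@@@,@@@@,@@@@@,@@
k=5  @,@@@,@@@@,@@@@@,@
k=6  @@,@@@,@@@@,@@@@@,
k=7  ,@@,@@@,@@@@,@@@@@
k=8  @,@@,@@@,@@@@,@@@@
k=9  @@,@@,@@@,@@@@,@@@

14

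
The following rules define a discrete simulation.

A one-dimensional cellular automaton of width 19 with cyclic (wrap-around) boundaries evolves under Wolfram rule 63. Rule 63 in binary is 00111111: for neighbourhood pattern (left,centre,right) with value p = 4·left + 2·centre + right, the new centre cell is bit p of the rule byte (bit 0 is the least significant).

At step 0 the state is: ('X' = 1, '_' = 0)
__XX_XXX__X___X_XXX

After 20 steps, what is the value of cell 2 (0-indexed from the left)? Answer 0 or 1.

[0] __XX_XXX__X___X_XXX
[1] XXX_XX__XXXXXXXXX__
[2] X__XX_XXX________XX
[3] _XXX_XX__XXXXXXXXX_
[4] XX__XX_XXX________X
[5] __XXX_XX__XXXXXXXXX
[6] XXX__XX_XXX________
[7] X__XXX_XX__XXXXXXXX
[8] _XXX__XX_XXX_______
[9] XX__XXX_XX__XXXXXXX
[10] __XXX__XX_XXX______
[11] XXX__XXX_XX__XXXXXX
[12] ___XXX__XX_XXX_____
[13] XXXX__XXX_XX__XXXXX
[14] ____XXX__XX_XXX____
[15] XXXXX__XXX_XX__XXXX
[16] _____XXX__XX_XXX___
[17] XXXXXX__XXX_XX__XXX
[18] ______XXX__XX_XXX__
[19] XXXXXXX__XXX_XX__XX
[20] _______XXX__XX_XXX_

0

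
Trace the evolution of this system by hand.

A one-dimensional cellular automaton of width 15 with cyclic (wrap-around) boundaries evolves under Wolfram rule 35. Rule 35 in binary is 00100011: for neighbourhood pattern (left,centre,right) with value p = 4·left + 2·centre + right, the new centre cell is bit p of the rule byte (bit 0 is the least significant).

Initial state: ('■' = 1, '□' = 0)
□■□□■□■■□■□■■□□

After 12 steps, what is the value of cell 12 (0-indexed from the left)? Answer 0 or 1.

[0] □■□□■□■■□■□■■□□
[1] ■□□■□■□□■□■□□□■
[2] □□■□■□□■□■□□■■□
[3] ■■□■□□■□■□□■□□□
[4] □□■□□■□■□□■□□■■
[5] □■□□■□■□□■□□■□□
[6] ■□□■□■□□■□□■□□■
[7] □□■□■□□■□□■□□■□
[8] ■■□■□□■□□■□□■□□
[9] □□■□□■□□■□□■□□■
[10] □■□□■□□■□□■□□■□
[11] ■□□■□□■□□■□□■□□
[12] □□■□□■□□■□□■□□■

0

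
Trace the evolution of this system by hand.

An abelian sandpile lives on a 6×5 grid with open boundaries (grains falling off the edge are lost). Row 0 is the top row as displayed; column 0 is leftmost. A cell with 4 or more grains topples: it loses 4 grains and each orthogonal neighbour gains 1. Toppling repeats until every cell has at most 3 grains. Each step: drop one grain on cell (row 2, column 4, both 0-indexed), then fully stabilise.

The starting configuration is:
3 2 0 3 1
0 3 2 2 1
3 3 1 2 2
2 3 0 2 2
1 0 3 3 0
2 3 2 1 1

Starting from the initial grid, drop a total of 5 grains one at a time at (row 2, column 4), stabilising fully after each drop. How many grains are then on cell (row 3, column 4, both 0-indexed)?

3

[0] 3 2 0 3 1
0 3 2 2 1
3 3 1 2 2
2 3 0 2 2
1 0 3 3 0
2 3 2 1 1
[1] 3 2 0 3 1
0 3 2 2 1
3 3 1 2 3
2 3 0 2 2
1 0 3 3 0
2 3 2 1 1
[2] 3 2 0 3 1
0 3 2 2 2
3 3 1 3 0
2 3 0 2 3
1 0 3 3 0
2 3 2 1 1
[3] 3 2 0 3 1
0 3 2 2 2
3 3 1 3 1
2 3 0 2 3
1 0 3 3 0
2 3 2 1 1
[4] 3 2 0 3 1
0 3 2 2 2
3 3 1 3 2
2 3 0 2 3
1 0 3 3 0
2 3 2 1 1
[5] 3 2 0 3 1
0 3 2 2 2
3 3 1 3 3
2 3 0 2 3
1 0 3 3 0
2 3 2 1 1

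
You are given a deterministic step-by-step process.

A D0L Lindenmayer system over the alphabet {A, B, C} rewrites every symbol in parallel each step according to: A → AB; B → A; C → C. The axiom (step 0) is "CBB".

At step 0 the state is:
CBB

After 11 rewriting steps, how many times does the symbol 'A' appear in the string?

178

gen 0: CBB
gen 1: CAA
gen 2: CABAB
gen 3: CABAABA
gen 4: CABAABABAAB
gen 5: CABAABABAABAABABA
gen 6: CABAABABAABAABABAABABAABAAB
gen 7: CABAABABAABAABABAABABAABAABABAABAABABAABABA
gen 8: CABAABABAABAABABAABABAABAABABAABAABABAABABAABAABABAABABAABAABABAABAAB
gen 9: CABAABABAABAABABAABABAABAABABAABAABABAABABAABAABABAABABAABAABABAABAABABAABABAABAABABAABAABABAABABAABAABABAABABA
gen 10: CABAABABAABAABABAABABAABAABABAABAABABAABABAABAABABAABABAAB…AABABAABABAABAABABAABABAABAABABAABAABABAABABAABAABABAABAAB  (len 179)
gen 11: CABAABABAABAABABAABABAABAABABAABAABABAABABAABAABABAABABAAB…AABABAABABAABAABABAABABAABAABABAABAABABAABABAABAABABAABABA  (len 289)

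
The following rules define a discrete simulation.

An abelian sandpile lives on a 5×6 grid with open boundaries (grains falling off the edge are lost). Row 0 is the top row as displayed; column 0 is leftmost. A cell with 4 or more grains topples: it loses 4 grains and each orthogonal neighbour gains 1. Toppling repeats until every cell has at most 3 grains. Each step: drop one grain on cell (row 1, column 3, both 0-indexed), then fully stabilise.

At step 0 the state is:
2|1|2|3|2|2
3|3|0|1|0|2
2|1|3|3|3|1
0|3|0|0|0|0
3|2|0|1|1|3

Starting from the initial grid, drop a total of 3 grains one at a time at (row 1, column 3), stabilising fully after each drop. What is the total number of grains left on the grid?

49

gen 0: 2|1|2|3|2|2
3|3|0|1|0|2
2|1|3|3|3|1
0|3|0|0|0|0
3|2|0|1|1|3
gen 1: 2|1|2|3|2|2
3|3|0|2|0|2
2|1|3|3|3|1
0|3|0|0|0|0
3|2|0|1|1|3
gen 2: 2|1|2|3|2|2
3|3|0|3|0|2
2|1|3|3|3|1
0|3|0|0|0|0
3|2|0|1|1|3
gen 3: 2|1|3|0|3|2
3|3|2|2|2|2
2|2|0|2|0|2
0|3|1|1|1|0
3|2|0|1|1|3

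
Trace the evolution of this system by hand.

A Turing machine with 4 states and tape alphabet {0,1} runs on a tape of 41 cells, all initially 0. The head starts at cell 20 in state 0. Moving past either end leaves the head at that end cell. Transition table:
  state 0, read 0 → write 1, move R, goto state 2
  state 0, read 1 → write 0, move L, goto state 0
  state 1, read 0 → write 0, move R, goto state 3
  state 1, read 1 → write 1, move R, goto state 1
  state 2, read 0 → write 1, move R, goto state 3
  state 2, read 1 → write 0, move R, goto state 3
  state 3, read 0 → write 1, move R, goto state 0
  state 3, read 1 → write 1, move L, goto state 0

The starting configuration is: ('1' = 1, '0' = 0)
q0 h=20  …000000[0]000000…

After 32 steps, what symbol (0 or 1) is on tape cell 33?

[0] q0 h=20  …000000[0]000000…
[1] q2 h=21  …000001[0]000000…
[2] q3 h=22  …000011[0]000000…
[3] q0 h=23  …000111[0]000000…
[4] q2 h=24  …001111[0]000000…
[5] q3 h=25  …011111[0]000000…
[6] q0 h=26  …111111[0]000000…
[7] q2 h=27  …111111[0]000000…
[8] q3 h=28  …111111[0]000000…
[9] q0 h=29  …111111[0]000000…
[10] q2 h=30  …111111[0]000000…
[11] q3 h=31  …111111[0]000000…
[12] q0 h=32  …111111[0]000000…
[13] q2 h=33  …111111[0]000000…
[14] q3 h=34  …111111[0]000000|
[15] q0 h=35  …111111[0]00000|
[16] q2 h=36  …111111[0]0000|
[17] q3 h=37  …111111[0]000|
[18] q0 h=38  …111111[0]00|
[19] q2 h=39  …111111[0]0|
[20] q3 h=40  …111111[0]|
[21] q0 h=40  …111111[1]|
[22] q0 h=39  …111111[1]0|
[23] q0 h=38  …111111[1]00|
[24] q0 h=37  …111111[1]000|
[25] q0 h=36  …111111[1]0000|
[26] q0 h=35  …111111[1]00000|
[27] q0 h=34  …111111[1]000000|
[28] q0 h=33  …111111[1]000000…
[29] q0 h=32  …111111[1]000000…
[30] q0 h=31  …111111[1]000000…
[31] q0 h=30  …111111[1]000000…
[32] q0 h=29  …111111[1]000000…

0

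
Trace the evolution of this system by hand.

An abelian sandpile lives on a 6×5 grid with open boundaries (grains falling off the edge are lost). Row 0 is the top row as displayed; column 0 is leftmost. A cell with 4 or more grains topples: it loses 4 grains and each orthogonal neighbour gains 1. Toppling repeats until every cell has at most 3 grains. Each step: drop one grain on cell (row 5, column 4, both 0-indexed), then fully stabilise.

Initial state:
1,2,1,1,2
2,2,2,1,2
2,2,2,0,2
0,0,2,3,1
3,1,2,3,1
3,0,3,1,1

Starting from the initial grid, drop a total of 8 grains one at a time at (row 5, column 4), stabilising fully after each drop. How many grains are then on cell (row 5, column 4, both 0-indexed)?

1

k=0  1,2,1,1,2
2,2,2,1,2
2,2,2,0,2
0,0,2,3,1
3,1,2,3,1
3,0,3,1,1
k=1  1,2,1,1,2
2,2,2,1,2
2,2,2,0,2
0,0,2,3,1
3,1,2,3,1
3,0,3,1,2
k=2  1,2,1,1,2
2,2,2,1,2
2,2,2,0,2
0,0,2,3,1
3,1,2,3,1
3,0,3,1,3
k=3  1,2,1,1,2
2,2,2,1,2
2,2,2,0,2
0,0,2,3,1
3,1,2,3,2
3,0,3,2,0
k=4  1,2,1,1,2
2,2,2,1,2
2,2,2,0,2
0,0,2,3,1
3,1,2,3,2
3,0,3,2,1
k=5  1,2,1,1,2
2,2,2,1,2
2,2,2,0,2
0,0,2,3,1
3,1,2,3,2
3,0,3,2,2
k=6  1,2,1,1,2
2,2,2,1,2
2,2,2,0,2
0,0,2,3,1
3,1,2,3,2
3,0,3,2,3
k=7  1,2,1,1,2
2,2,2,1,2
2,2,2,0,2
0,0,2,3,1
3,1,2,3,3
3,0,3,3,0
k=8  1,2,1,1,2
2,2,2,1,2
2,2,2,0,2
0,0,2,3,1
3,1,2,3,3
3,0,3,3,1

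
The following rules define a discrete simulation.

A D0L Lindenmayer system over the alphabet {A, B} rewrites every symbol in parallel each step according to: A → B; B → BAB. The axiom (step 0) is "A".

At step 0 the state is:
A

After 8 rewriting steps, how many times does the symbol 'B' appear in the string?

gen 0: A
gen 1: B
gen 2: BAB
gen 3: BABBBAB
gen 4: BABBBABBABBABBBAB
gen 5: BABBBABBABBABBBABBABBBABBABBBABBABBABBBAB
gen 6: BABBBABBABBABBBABBABBBABBABBBABBABBABBBABBABBBABBABBABBBABBABBBABBABBABBBABBABBBABBABBBABBABBABBBAB
gen 7: BABBBABBABBABBBABBABBBABBABBBABBABBABBBABBABBBABBABBABBBAB…BABBBABBABBABBBABBABBBABBABBABBBABBABBBABBABBBABBABBABBBAB  (len 239)
gen 8: BABBBABBABBABBBABBABBBABBABBBABBABBABBBABBABBBABBABBABBBAB…BABBBABBABBABBBABBABBBABBABBABBBABBABBBABBABBBABBABBABBBAB  (len 577)

408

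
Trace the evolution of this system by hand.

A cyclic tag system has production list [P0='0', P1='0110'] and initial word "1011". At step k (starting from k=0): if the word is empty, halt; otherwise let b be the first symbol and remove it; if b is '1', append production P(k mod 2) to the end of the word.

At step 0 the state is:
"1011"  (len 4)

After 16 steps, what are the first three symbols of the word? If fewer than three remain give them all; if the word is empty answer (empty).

110

t=0: "1011"  (len 4)
t=1: "0110"  (len 4)
t=2: "110"  (len 3)
t=3: "100"  (len 3)
t=4: "000110"  (len 6)
t=5: "00110"  (len 5)
t=6: "0110"  (len 4)
t=7: "110"  (len 3)
t=8: "100110"  (len 6)
t=9: "001100"  (len 6)
t=10: "01100"  (len 5)
t=11: "1100"  (len 4)
t=12: "1000110"  (len 7)
t=13: "0001100"  (len 7)
t=14: "001100"  (len 6)
t=15: "01100"  (len 5)
t=16: "1100"  (len 4)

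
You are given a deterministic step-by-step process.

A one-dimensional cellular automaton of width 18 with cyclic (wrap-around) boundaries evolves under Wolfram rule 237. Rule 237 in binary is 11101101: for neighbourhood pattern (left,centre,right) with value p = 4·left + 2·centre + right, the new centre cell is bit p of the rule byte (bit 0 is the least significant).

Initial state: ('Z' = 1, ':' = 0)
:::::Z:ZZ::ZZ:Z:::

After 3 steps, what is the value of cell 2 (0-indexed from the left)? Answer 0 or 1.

[0] :::::Z:ZZ::ZZ:Z:::
[1] ZZZZ:ZZZZ::ZZZZ:ZZ
[2] ZZZZZZZZZ::ZZZZZZZ
[3] ZZZZZZZZZ::ZZZZZZZ

1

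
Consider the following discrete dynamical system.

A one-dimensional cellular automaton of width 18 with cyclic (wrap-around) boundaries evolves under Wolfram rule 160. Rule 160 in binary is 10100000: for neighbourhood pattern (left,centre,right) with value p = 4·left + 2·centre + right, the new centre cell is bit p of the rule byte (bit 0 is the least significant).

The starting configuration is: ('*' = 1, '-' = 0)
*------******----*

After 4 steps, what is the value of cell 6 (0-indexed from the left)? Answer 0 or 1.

t=0: *------******----*
t=1: --------****------
t=2: ---------**-------
t=3: ------------------
t=4: ------------------

0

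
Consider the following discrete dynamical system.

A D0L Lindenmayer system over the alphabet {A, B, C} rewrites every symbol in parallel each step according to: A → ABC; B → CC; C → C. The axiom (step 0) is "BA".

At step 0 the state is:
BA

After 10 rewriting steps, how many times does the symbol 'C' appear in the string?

30

0) BA
1) CCABC
2) CCABCCCC
3) CCABCCCCCCC
4) CCABCCCCCCCCCC
5) CCABCCCCCCCCCCCCC
6) CCABCCCCCCCCCCCCCCCC
7) CCABCCCCCCCCCCCCCCCCCCC
8) CCABCCCCCCCCCCCCCCCCCCCCCC
9) CCABCCCCCCCCCCCCCCCCCCCCCCCCC
10) CCABCCCCCCCCCCCCCCCCCCCCCCCCCCCC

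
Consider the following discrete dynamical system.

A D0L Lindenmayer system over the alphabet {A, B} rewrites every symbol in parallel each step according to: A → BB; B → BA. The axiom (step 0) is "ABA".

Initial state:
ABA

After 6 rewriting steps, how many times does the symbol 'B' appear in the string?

[0] ABA
[1] BBBABB
[2] BABABABBBABA
[3] BABBBABBBABBBABABABBBABB
[4] BABBBABABABBBABABABBBABABABBBABBBABBBABABABBBABA
[5] BABBBABABABBBABBBABBBABABABBBABBBABBBABABABBBABBBABBBABABABBBABABABBBABABABBBABBBABBBABABABBBABB
[6] BABBBABABABBBABBBABBBABABABBBABABABBBABABABBBABBBABBBABABA…BABABBBABBBABBBABABABBBABABABBBABABABBBABBBABBBABABABBBABA  (len 192)

127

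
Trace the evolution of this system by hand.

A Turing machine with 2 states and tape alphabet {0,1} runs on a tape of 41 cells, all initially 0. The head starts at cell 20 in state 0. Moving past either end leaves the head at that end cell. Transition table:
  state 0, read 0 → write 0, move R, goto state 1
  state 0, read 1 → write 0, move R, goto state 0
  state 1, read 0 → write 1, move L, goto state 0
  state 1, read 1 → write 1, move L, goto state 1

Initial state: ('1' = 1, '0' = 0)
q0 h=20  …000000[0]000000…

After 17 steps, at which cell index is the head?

step 0: q0 h=20  …000000[0]000000…
step 1: q1 h=21  …000000[0]000000…
step 2: q0 h=20  …000000[0]100000…
step 3: q1 h=21  …000000[1]000000…
step 4: q1 h=20  …000000[0]100000…
step 5: q0 h=19  …000000[0]110000…
step 6: q1 h=20  …000000[1]100000…
step 7: q1 h=19  …000000[0]110000…
step 8: q0 h=18  …000000[0]111000…
step 9: q1 h=19  …000000[1]110000…
step 10: q1 h=18  …000000[0]111000…
step 11: q0 h=17  …000000[0]111100…
step 12: q1 h=18  …000000[1]111000…
step 13: q1 h=17  …000000[0]111100…
step 14: q0 h=16  …000000[0]111110…
step 15: q1 h=17  …000000[1]111100…
step 16: q1 h=16  …000000[0]111110…
step 17: q0 h=15  …000000[0]111111…

15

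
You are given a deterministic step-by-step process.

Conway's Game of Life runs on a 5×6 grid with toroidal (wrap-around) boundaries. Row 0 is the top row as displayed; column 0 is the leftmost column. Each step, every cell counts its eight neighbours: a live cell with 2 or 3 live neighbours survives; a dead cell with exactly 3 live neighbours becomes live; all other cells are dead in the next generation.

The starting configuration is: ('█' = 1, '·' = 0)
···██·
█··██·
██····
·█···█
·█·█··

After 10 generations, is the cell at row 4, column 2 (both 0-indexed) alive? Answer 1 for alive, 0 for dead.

t=0: ···██·
█··██·
██····
·█···█
·█·█··
t=1: ·····█
█████·
·██·█·
·█····
█··█··
t=2: ·····█
█···█·
····██
██·█··
█·····
t=3: █····█
█···█·
·█·██·
██··█·
██···█
t=4: ····█·
██·██·
·████·
···██·
····█·
t=5: ····█·
██····
██····
·····█
····██
t=6: █···█·
██···█
·█···█
····██
····██
t=7: ·█··█·
·█··█·
·█····
······
█··█··
t=8: ██████
███···
······
······
······
t=9: ···███
····█·
·█····
······
██████
t=10: ·█····
···███
······
···███
███···

1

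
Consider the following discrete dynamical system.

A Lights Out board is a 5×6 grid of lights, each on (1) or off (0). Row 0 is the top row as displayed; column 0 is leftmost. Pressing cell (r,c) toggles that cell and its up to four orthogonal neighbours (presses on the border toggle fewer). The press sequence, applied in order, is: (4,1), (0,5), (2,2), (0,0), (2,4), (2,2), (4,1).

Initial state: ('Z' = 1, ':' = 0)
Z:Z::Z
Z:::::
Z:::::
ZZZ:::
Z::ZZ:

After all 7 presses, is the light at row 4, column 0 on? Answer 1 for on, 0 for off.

1

t=0: Z:Z::Z
Z:::::
Z:::::
ZZZ:::
Z::ZZ:
t=1: Z:Z::Z
Z:::::
Z:::::
Z:Z:::
:ZZZZ:
t=2: Z:Z:Z:
Z::::Z
Z:::::
Z:Z:::
:ZZZZ:
t=3: Z:Z:Z:
Z:Z::Z
ZZZZ::
Z:::::
:ZZZZ:
t=4: :ZZ:Z:
::Z::Z
ZZZZ::
Z:::::
:ZZZZ:
t=5: :ZZ:Z:
::Z:ZZ
ZZZ:ZZ
Z:::Z:
:ZZZZ:
t=6: :ZZ:Z:
::::ZZ
Z::ZZZ
Z:Z:Z:
:ZZZZ:
t=7: :ZZ:Z:
::::ZZ
Z::ZZZ
ZZZ:Z:
Z::ZZ:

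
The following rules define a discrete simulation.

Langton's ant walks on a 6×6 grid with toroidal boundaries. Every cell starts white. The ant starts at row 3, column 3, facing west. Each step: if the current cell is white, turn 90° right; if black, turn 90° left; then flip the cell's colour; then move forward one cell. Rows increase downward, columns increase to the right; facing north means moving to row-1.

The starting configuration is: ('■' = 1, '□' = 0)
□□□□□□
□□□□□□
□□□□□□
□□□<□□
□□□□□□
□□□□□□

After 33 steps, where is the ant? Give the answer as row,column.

4,5

k=0  □□□□□□
□□□□□□
□□□□□□
□□□<□□
□□□□□□
□□□□□□
k=1  □□□□□□
□□□□□□
□□□^□□
□□□■□□
□□□□□□
□□□□□□
k=2  □□□□□□
□□□□□□
□□□■>□
□□□■□□
□□□□□□
□□□□□□
k=3  □□□□□□
□□□□□□
□□□■■□
□□□■v□
□□□□□□
□□□□□□
k=4  □□□□□□
□□□□□□
□□□■■□
□□□<■□
□□□□□□
□□□□□□
k=5  □□□□□□
□□□□□□
□□□■■□
□□□□■□
□□□v□□
□□□□□□
k=6  □□□□□□
□□□□□□
□□□■■□
□□□□■□
□□<■□□
□□□□□□
k=7  □□□□□□
□□□□□□
□□□■■□
□□^□■□
□□■■□□
□□□□□□
k=8  □□□□□□
□□□□□□
□□□■■□
□□■>■□
□□■■□□
□□□□□□
k=9  □□□□□□
□□□□□□
□□□■■□
□□■■■□
□□■v□□
□□□□□□
k=10  □□□□□□
□□□□□□
□□□■■□
□□■■■□
□□■□>□
□□□□□□
k=11  □□□□□□
□□□□□□
□□□■■□
□□■■■□
□□■□■□
□□□□v□
k=12  □□□□□□
□□□□□□
□□□■■□
□□■■■□
□□■□■□
□□□<■□
k=13  □□□□□□
□□□□□□
□□□■■□
□□■■■□
□□■^■□
□□□■■□
k=14  □□□□□□
□□□□□□
□□□■■□
□□■■■□
□□■■>□
□□□■■□
k=15  □□□□□□
□□□□□□
□□□■■□
□□■■^□
□□■■□□
□□□■■□
k=16  □□□□□□
□□□□□□
□□□■■□
□□■<□□
□□■■□□
□□□■■□
k=17  □□□□□□
□□□□□□
□□□■■□
□□■□□□
□□■v□□
□□□■■□
k=18  □□□□□□
□□□□□□
□□□■■□
□□■□□□
□□■□>□
□□□■■□
k=19  □□□□□□
□□□□□□
□□□■■□
□□■□□□
□□■□■□
□□□■v□
k=20  □□□□□□
□□□□□□
□□□■■□
□□■□□□
□□■□■□
□□□■□>
k=21  □□□□□v
□□□□□□
□□□■■□
□□■□□□
□□■□■□
□□□■□■
k=22  □□□□<■
□□□□□□
□□□■■□
□□■□□□
□□■□■□
□□□■□■
k=23  □□□□■■
□□□□□□
□□□■■□
□□■□□□
□□■□■□
□□□■^■
k=24  □□□□■■
□□□□□□
□□□■■□
□□■□□□
□□■□■□
□□□■■>
k=25  □□□□■■
□□□□□□
□□□■■□
□□■□□□
□□■□■^
□□□■■□
k=26  □□□□■■
□□□□□□
□□□■■□
□□■□□□
>□■□■■
□□□■■□
k=27  □□□□■■
□□□□□□
□□□■■□
□□■□□□
■□■□■■
v□□■■□
k=28  □□□□■■
□□□□□□
□□□■■□
□□■□□□
■□■□■■
■□□■■<
k=29  □□□□■■
□□□□□□
□□□■■□
□□■□□□
■□■□■^
■□□■■■
k=30  □□□□■■
□□□□□□
□□□■■□
□□■□□□
■□■□<□
■□□■■■
k=31  □□□□■■
□□□□□□
□□□■■□
□□■□□□
■□■□□□
■□□■v■
k=32  □□□□■■
□□□□□□
□□□■■□
□□■□□□
■□■□□□
■□□■□>
k=33  □□□□■■
□□□□□□
□□□■■□
□□■□□□
■□■□□^
■□□■□□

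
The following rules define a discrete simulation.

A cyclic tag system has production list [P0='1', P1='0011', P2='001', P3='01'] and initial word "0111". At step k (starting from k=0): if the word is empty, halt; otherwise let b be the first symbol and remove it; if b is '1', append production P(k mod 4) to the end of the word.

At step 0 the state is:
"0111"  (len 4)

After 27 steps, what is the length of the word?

[0] "0111"  (len 4)
[1] "111"  (len 3)
[2] "110011"  (len 6)
[3] "10011001"  (len 8)
[4] "001100101"  (len 9)
[5] "01100101"  (len 8)
[6] "1100101"  (len 7)
[7] "100101001"  (len 9)
[8] "0010100101"  (len 10)
[9] "010100101"  (len 9)
[10] "10100101"  (len 8)
[11] "0100101001"  (len 10)
[12] "100101001"  (len 9)
[13] "001010011"  (len 9)
[14] "01010011"  (len 8)
[15] "1010011"  (len 7)
[16] "01001101"  (len 8)
[17] "1001101"  (len 7)
[18] "0011010011"  (len 10)
[19] "011010011"  (len 9)
[20] "11010011"  (len 8)
[21] "10100111"  (len 8)
[22] "01001110011"  (len 11)
[23] "1001110011"  (len 10)
[24] "00111001101"  (len 11)
[25] "0111001101"  (len 10)
[26] "111001101"  (len 9)
[27] "11001101001"  (len 11)

11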